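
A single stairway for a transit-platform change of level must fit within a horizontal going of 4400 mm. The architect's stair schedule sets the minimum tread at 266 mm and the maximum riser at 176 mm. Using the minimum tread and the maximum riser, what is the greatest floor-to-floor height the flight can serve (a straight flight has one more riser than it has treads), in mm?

4400 / 266 = 16.54, so 16 treads fit.
Risers = treads + 1 = 17.
Maximum height = 17 × 176 = 2992 mm.

2992 mm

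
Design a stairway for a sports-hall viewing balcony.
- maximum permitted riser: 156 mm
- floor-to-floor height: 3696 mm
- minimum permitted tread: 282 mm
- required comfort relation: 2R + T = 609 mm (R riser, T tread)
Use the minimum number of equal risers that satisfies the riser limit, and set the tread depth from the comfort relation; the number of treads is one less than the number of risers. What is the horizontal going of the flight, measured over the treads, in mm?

6923 mm

⌈3696/156⌉ = 24 risers.
Riser R = 3696 / 24 = 154 mm, within the 156 mm limit.
Tread T = 609 − 2 × 154 = 301 mm (≥ 282 mm).
Treads = 24 − 1 = 23; going = 23 × 301 = 6923 mm.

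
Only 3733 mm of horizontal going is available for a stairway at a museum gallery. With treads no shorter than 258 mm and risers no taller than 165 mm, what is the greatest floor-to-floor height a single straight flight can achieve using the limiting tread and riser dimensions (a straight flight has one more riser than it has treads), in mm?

Treads that fit: ⌊3733 / 258⌋ = 14.
Risers = treads + 1 = 15.
Maximum height = 15 × 165 = 2475 mm.

2475 mm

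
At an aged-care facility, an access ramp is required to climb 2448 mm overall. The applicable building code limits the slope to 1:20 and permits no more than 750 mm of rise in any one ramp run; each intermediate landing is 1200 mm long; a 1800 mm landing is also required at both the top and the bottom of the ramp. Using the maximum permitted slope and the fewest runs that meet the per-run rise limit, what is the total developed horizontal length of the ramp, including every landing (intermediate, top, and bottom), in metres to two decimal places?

56.16 m

⌈2448/750⌉ = 4 ramp runs. That means 3 intermediate landings.
Ramp run (horizontal) at 1:20: 2448 × 20 = 48960 mm.
3 intermediate landings contribute 3 × 1200 = 3600 mm.
Top and bottom landings: 2 × 1800 = 3600 mm.
Total = 48960 + 3600 + 3600 = 56160 mm.
= 56.16 m.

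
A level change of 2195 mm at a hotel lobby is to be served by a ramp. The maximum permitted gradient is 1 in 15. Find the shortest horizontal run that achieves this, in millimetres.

32925 mm

Run = rise × 15 = 2195 × 15 = 32925 mm.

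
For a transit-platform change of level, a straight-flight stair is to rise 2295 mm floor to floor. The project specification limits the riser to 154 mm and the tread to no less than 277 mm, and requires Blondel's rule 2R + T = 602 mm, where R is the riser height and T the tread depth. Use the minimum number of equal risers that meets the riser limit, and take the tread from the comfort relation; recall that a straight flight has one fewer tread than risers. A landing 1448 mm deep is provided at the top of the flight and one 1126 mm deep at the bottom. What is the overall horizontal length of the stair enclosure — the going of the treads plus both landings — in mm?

6718 mm

2295 / 154 = 14.90, so 15 risers are needed.
R = 2295 ÷ 15 = 153 mm.
Tread T = 602 − 2 × 153 = 296 mm (≥ 277 mm).
15 risers give 14 treads; going = 14 × 296 = 4144 mm.
Add landings: 4144 + 1448 + 1126 = 6718 mm.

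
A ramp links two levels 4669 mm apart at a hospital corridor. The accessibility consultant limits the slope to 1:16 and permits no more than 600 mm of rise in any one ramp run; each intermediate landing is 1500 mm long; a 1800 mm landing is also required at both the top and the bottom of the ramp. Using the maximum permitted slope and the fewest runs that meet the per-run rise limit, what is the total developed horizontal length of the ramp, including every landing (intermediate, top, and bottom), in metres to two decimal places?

88.80 m

4669 / 600 = 7.782 → round up to 8 ramp runs. That means 7 intermediate landings.
Ramp run (horizontal) at 1:16: 4669 × 16 = 74704 mm.
Intermediate landings: 7 × 1500 = 10500 mm.
Top and bottom landings: 2 × 1800 = 3600 mm.
Total = 74704 + 10500 + 3600 = 88804 mm.
= 88.80 m.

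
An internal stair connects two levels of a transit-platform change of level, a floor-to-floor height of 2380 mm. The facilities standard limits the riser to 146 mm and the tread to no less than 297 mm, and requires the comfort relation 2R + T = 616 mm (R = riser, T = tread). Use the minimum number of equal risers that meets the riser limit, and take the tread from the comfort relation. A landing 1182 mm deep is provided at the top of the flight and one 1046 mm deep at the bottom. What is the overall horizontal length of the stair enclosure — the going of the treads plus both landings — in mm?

7604 mm

At most 146 each: 2380/146 = 16.30, giving 17 risers.
Each riser is 2380/17 = 140 mm (≤ 146 mm).
T = 616 − 2·140 = 336 mm, which satisfies the 297 mm minimum.
Treads = 17 − 1 = 16; going = 16 × 336 = 5376 mm.
Add landings: 5376 + 1182 + 1046 = 7604 mm.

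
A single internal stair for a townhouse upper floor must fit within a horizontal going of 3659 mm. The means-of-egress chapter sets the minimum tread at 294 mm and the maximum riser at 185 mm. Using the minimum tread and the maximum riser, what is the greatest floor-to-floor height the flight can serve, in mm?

3659 / 294 = 12.45, so 12 treads fit.
Risers = treads + 1 = 13.
Maximum height = 13 × 185 = 2405 mm.

2405 mm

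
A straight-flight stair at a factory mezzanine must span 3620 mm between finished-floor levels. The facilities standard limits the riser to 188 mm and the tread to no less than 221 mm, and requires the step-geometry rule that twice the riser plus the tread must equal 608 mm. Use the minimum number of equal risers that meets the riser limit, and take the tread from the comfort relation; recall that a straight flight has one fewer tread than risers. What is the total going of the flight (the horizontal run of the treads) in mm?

4674 mm

⌈3620/188⌉ = 20 risers.
Riser R = 3620 / 20 = 181 mm, within the 188 mm limit.
From 2R + T = 608: T = 608 − 362 = 246 mm.
Treads = 20 − 1 = 19; going = 19 × 246 = 4674 mm.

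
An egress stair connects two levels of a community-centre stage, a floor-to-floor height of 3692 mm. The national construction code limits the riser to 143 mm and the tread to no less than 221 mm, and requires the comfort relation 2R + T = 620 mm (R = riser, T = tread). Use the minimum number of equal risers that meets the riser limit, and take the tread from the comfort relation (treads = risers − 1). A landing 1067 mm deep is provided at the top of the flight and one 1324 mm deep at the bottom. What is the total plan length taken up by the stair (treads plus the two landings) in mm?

10791 mm

⌈3692/143⌉ = 26 risers.
Riser R = 3692 / 26 = 142 mm, within the 143 mm limit.
T = 620 − 2·142 = 336 mm, which satisfies the 221 mm minimum.
26 risers give 25 treads; going = 25 × 336 = 8400 mm.
Add landings: 8400 + 1067 + 1324 = 10791 mm.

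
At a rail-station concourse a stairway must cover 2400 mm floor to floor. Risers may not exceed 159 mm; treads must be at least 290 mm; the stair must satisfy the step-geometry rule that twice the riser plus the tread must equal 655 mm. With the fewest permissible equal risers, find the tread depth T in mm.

355 mm

2400 / 159 = 15.094 → round up to 16 risers.
Riser R = 2400 / 16 = 150 mm, within the 159 mm limit.
From 2R + T = 655: T = 655 − 300 = 355 mm.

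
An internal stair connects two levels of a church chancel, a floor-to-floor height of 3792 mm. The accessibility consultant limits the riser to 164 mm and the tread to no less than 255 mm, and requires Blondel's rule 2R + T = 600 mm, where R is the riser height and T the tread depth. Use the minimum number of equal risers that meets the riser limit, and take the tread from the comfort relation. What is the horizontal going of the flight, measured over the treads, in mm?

3792 / 164 = 23.122 → round up to 24 risers.
Each riser is 3792/24 = 158 mm (≤ 164 mm).
Tread T = 600 − 2 × 158 = 284 mm (≥ 255 mm).
24 risers give 23 treads; going = 23 × 284 = 6532 mm.

6532 mm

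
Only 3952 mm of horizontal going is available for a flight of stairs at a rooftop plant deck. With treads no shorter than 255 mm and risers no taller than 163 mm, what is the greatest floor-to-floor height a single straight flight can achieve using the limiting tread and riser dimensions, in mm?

2608 mm

3952 / 255 = 15.50, so 15 treads fit.
Risers = treads + 1 = 16.
Maximum height = 16 × 163 = 2608 mm.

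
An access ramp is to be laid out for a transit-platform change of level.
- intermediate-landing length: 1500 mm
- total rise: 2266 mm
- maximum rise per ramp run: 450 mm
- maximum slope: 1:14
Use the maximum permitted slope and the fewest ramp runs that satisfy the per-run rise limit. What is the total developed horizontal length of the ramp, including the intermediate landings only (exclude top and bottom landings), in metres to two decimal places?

39.22 m

2266 / 450 = 5.04, so 6 ramp runs are needed. That means 5 intermediate landings.
Horizontal run for 2266 mm of rise at 1:14 is 2266 × 14 = 31724 mm.
5 intermediate landings contribute 5 × 1500 = 7500 mm.
Total developed length = 31724 + 7500 = 39224 mm.
= 39.22 m.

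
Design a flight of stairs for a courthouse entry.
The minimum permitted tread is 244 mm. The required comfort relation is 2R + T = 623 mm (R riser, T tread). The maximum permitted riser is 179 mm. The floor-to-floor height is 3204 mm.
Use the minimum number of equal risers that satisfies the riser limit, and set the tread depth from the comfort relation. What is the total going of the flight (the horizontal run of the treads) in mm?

4539 mm

3204 / 179 = 17.899 → round up to 18 risers.
R = 3204 ÷ 18 = 178 mm.
T = 623 − 2·178 = 267 mm, which satisfies the 244 mm minimum.
Treads = 18 − 1 = 17; going = 17 × 267 = 4539 mm.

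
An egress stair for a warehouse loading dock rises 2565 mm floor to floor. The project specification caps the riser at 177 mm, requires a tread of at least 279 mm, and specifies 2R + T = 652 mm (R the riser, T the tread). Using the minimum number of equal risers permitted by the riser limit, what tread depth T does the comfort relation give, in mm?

2565 / 177 = 14.492 → round up to 15 risers.
Each riser is 2565/15 = 171 mm (≤ 177 mm).
From 2R + T = 652: T = 652 − 342 = 310 mm.

310 mm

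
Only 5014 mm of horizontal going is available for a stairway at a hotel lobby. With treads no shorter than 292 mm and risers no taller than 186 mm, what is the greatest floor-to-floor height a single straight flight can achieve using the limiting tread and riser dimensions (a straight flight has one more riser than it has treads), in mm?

5014 / 292 = 17.17, so 17 treads fit.
Risers = treads + 1 = 18.
Maximum height = 18 × 186 = 3348 mm.

3348 mm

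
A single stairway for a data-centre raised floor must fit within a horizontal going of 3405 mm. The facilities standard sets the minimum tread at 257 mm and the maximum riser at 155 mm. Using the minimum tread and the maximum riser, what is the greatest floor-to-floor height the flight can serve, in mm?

Treads that fit: ⌊3405 / 257⌋ = 13.
Risers = treads + 1 = 14.
Maximum height = 14 × 155 = 2170 mm.

2170 mm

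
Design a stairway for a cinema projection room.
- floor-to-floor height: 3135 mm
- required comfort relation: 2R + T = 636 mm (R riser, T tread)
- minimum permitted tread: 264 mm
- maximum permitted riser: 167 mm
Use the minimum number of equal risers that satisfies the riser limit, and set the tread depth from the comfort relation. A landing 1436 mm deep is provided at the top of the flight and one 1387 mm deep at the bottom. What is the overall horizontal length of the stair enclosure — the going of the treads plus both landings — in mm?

3135 / 167 = 18.77, so 19 risers are needed.
Riser R = 3135 / 19 = 165 mm, within the 167 mm limit.
T = 636 − 2·165 = 306 mm, which satisfies the 264 mm minimum.
Going = (19 − 1) × 306 = 5508 mm.
Enclosure = 5508 + 1436 + 1387 = 8331 mm.

8331 mm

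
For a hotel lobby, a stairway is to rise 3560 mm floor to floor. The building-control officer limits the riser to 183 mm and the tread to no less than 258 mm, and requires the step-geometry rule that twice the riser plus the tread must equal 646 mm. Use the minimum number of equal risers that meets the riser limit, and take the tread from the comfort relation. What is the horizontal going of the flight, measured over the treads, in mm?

3560 / 183 = 19.454 → round up to 20 risers.
R = 3560 ÷ 20 = 178 mm.
Tread T = 646 − 2 × 178 = 290 mm (≥ 258 mm).
Going = (20 − 1) × 290 = 5510 mm.

5510 mm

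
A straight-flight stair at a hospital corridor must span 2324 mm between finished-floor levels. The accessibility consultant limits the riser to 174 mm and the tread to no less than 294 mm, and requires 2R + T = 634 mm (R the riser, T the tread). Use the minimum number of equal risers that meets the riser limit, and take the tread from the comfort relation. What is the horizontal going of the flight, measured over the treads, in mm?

3926 mm

At most 174 each: 2324/174 = 13.36, giving 14 risers.
Riser R = 2324 / 14 = 166 mm, within the 174 mm limit.
From 2R + T = 634: T = 634 − 332 = 302 mm.
Treads = 14 − 1 = 13; going = 13 × 302 = 3926 mm.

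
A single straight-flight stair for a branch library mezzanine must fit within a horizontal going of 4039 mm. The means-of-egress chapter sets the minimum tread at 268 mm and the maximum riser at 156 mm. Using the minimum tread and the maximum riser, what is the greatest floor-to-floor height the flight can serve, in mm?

4039 / 268 = 15.07, so 15 treads fit.
Risers = treads + 1 = 16.
Maximum height = 16 × 156 = 2496 mm.

2496 mm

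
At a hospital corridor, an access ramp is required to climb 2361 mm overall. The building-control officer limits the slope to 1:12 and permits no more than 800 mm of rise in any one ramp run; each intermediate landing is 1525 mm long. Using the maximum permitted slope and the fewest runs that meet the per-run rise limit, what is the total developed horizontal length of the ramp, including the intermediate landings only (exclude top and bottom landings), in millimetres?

31382 mm

At most 800 each: 2361/800 = 2.95, giving 3 ramp runs. That means 2 intermediate landings.
Horizontal run for 2361 mm of rise at 1:12 is 2361 × 12 = 28332 mm.
2 intermediate landings contribute 2 × 1525 = 3050 mm.
Developed length = 28332 + 3050 = 31382 mm.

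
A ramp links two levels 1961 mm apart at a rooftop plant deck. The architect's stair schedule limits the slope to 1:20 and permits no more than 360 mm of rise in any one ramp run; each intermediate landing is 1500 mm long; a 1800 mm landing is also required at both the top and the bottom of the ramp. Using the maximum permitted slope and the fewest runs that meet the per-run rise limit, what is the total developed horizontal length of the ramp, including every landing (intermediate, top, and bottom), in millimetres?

50320 mm

⌈1961/360⌉ = 6 ramp runs. That means 5 intermediate landings.
Ramp run (horizontal) at 1:20: 1961 × 20 = 39220 mm.
Intermediate landings: 5 × 1500 = 7500 mm.
Top and bottom landings: 2 × 1800 = 3600 mm.
Total = 39220 + 7500 + 3600 = 50320 mm.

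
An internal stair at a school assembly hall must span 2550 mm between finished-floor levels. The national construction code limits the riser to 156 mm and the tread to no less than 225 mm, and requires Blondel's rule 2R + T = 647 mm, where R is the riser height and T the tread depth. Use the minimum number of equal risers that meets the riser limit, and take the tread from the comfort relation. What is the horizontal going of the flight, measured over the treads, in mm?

⌈2550/156⌉ = 17 risers.
R = 2550 ÷ 17 = 150 mm.
Tread T = 647 − 2 × 150 = 347 mm (≥ 225 mm).
Going = (17 − 1) × 347 = 5552 mm.

5552 mm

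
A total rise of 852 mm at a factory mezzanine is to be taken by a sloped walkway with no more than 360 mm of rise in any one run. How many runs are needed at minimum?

852 / 360 = 2.367 → round up to 3 ramp runs.

3 runs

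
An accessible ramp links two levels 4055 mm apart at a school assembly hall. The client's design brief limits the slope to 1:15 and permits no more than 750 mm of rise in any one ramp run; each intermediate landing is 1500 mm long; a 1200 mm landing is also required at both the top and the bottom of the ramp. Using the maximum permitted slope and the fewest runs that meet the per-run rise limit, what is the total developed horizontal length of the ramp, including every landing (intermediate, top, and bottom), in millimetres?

70725 mm

4055 / 750 = 5.407 → round up to 6 ramp runs. That means 5 intermediate landings.
Horizontal run for 4055 mm of rise at 1:15 is 4055 × 15 = 60825 mm.
5 intermediate landings contribute 5 × 1500 = 7500 mm.
Top and bottom landings: 2 × 1200 = 2400 mm.
Total = 60825 + 7500 + 2400 = 70725 mm.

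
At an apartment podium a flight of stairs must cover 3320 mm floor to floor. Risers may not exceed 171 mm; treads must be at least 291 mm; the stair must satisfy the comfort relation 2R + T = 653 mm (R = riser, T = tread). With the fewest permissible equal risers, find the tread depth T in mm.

321 mm

⌈3320/171⌉ = 20 risers.
Each riser is 3320/20 = 166 mm (≤ 171 mm).
T = 653 − 2·166 = 321 mm, which satisfies the 291 mm minimum.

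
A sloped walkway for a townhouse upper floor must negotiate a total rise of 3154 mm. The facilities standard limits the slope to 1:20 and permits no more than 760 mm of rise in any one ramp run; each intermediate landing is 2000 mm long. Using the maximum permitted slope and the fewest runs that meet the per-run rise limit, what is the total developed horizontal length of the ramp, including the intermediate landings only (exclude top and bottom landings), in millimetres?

3154 / 760 = 4.15, so 5 ramp runs are needed. That means 4 intermediate landings.
Ramp run (horizontal) at 1:20: 3154 × 20 = 63080 mm.
4 intermediate landings contribute 4 × 2000 = 8000 mm.
Developed length = 63080 + 8000 = 71080 mm.

71080 mm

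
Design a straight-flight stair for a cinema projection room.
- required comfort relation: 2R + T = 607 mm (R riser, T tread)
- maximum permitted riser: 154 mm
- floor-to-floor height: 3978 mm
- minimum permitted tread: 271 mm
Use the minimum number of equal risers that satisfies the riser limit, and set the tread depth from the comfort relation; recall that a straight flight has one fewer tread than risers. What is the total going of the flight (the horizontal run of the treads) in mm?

7525 mm

⌈3978/154⌉ = 26 risers.
Riser R = 3978 / 26 = 153 mm, within the 154 mm limit.
From 2R + T = 607: T = 607 − 306 = 301 mm.
Treads = 26 − 1 = 25; going = 25 × 301 = 7525 mm.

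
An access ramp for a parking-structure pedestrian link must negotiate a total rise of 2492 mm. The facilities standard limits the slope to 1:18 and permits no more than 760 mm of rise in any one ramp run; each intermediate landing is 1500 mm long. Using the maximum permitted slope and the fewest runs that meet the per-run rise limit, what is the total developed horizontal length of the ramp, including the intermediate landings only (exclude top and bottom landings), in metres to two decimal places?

At most 760 each: 2492/760 = 3.28, giving 4 ramp runs. That means 3 intermediate landings.
Ramp run (horizontal) at 1:18: 2492 × 18 = 44856 mm.
Intermediate landings: 3 × 1500 = 4500 mm.
Total developed length = 44856 + 4500 = 49356 mm.
= 49.36 m.

49.36 m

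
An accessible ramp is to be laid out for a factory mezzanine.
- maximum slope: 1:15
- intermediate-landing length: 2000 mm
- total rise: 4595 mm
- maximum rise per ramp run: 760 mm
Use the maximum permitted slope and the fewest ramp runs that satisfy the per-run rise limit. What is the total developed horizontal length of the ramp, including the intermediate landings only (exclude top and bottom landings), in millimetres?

80925 mm

⌈4595/760⌉ = 7 ramp runs. That means 6 intermediate landings.
Horizontal run for 4595 mm of rise at 1:15 is 4595 × 15 = 68925 mm.
6 intermediate landings contribute 6 × 2000 = 12000 mm.
Total developed length = 68925 + 12000 = 80925 mm.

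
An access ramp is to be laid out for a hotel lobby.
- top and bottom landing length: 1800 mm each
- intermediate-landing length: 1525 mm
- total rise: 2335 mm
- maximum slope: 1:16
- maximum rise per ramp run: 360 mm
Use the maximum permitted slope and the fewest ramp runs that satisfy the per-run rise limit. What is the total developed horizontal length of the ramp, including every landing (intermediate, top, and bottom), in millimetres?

50110 mm

At most 360 each: 2335/360 = 6.49, giving 7 ramp runs. That means 6 intermediate landings.
Horizontal run for 2335 mm of rise at 1:16 is 2335 × 16 = 37360 mm.
Intermediate landings: 6 × 1525 = 9150 mm.
Top and bottom landings: 2 × 1800 = 3600 mm.
Total = 37360 + 9150 + 3600 = 50110 mm.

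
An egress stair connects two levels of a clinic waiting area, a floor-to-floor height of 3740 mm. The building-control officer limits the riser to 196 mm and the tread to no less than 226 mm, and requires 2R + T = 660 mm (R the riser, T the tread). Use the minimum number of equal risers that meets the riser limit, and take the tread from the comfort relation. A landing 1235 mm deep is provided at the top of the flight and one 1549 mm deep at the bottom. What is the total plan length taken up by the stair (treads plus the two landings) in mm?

8218 mm

3740 / 196 = 19.082 → round up to 20 risers.
R = 3740 ÷ 20 = 187 mm.
T = 660 − 2·187 = 286 mm, which satisfies the 226 mm minimum.
Going = (20 − 1) × 286 = 5434 mm.
Enclosure = 5434 + 1235 + 1549 = 8218 mm.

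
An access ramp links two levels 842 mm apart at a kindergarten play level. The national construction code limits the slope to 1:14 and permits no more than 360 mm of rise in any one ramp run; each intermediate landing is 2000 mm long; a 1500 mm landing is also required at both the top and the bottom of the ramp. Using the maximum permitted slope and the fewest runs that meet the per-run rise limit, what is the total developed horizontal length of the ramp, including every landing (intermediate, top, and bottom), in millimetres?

18788 mm

842 / 360 = 2.339 → round up to 3 ramp runs. That means 2 intermediate landings.
Ramp run (horizontal) at 1:14: 842 × 14 = 11788 mm.
Intermediate landings: 2 × 2000 = 4000 mm.
Top and bottom landings: 2 × 1500 = 3000 mm.
Total = 11788 + 4000 + 3000 = 18788 mm.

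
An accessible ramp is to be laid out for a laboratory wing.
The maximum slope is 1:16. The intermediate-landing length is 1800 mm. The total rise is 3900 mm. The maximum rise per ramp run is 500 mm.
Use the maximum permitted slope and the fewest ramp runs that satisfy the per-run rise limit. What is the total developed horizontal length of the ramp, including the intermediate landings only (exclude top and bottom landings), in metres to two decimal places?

75.00 m

3900 / 500 = 7.800 → round up to 8 ramp runs. That means 7 intermediate landings.
Horizontal run for 3900 mm of rise at 1:16 is 3900 × 16 = 62400 mm.
7 intermediate landings contribute 7 × 1800 = 12600 mm.
Developed length = 62400 + 12600 = 75000 mm.
= 75.00 m.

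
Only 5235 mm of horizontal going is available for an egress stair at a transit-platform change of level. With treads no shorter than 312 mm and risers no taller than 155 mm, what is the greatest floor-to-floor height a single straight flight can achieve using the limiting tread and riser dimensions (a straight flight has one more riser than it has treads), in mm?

Treads that fit: ⌊5235 / 312⌋ = 16.
Risers = treads + 1 = 17.
Maximum height = 17 × 155 = 2635 mm.

2635 mm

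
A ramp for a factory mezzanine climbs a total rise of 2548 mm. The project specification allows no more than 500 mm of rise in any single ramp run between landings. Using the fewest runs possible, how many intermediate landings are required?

⌈2548/500⌉ = 6 ramp runs.
6 runs are separated by 5 intermediate landings.

5 intermediate landings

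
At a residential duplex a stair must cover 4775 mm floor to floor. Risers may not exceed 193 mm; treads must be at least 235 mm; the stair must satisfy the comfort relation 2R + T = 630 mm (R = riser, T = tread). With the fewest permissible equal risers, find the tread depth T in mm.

248 mm

At most 193 each: 4775/193 = 24.74, giving 25 risers.
R = 4775 ÷ 25 = 191 mm.
Tread T = 630 − 2 × 191 = 248 mm (≥ 235 mm).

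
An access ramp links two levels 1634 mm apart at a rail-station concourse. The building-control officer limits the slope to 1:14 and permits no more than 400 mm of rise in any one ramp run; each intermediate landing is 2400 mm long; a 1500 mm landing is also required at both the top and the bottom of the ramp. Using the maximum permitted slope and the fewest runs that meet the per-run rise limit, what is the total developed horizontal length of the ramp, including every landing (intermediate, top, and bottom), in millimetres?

35476 mm

1634 / 400 = 4.085 → round up to 5 ramp runs. That means 4 intermediate landings.
Horizontal run for 1634 mm of rise at 1:14 is 1634 × 14 = 22876 mm.
Intermediate landings: 4 × 2400 = 9600 mm.
Top and bottom landings: 2 × 1500 = 3000 mm.
Total = 22876 + 9600 + 3000 = 35476 mm.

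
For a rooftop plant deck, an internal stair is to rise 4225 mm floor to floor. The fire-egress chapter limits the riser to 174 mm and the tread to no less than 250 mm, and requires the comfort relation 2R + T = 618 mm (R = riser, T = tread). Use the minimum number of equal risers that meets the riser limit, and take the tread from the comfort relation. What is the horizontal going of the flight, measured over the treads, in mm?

⌈4225/174⌉ = 25 risers.
Each riser is 4225/25 = 169 mm (≤ 174 mm).
T = 618 − 2·169 = 280 mm, which satisfies the 250 mm minimum.
25 risers give 24 treads; going = 24 × 280 = 6720 mm.

6720 mm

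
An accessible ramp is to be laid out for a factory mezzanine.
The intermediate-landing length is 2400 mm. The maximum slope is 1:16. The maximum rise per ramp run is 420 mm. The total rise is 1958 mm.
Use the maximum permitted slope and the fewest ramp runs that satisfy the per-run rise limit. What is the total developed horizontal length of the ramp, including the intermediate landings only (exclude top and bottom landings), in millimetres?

1958 / 420 = 4.66, so 5 ramp runs are needed. That means 4 intermediate landings.
Ramp run (horizontal) at 1:16: 1958 × 16 = 31328 mm.
4 intermediate landings contribute 4 × 2400 = 9600 mm.
Total developed length = 31328 + 9600 = 40928 mm.

40928 mm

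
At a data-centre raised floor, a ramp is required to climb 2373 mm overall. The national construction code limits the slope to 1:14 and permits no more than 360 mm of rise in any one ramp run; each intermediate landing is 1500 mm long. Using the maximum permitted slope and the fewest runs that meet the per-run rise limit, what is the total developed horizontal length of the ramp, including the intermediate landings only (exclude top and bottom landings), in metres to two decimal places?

2373 / 360 = 6.59, so 7 ramp runs are needed. That means 6 intermediate landings.
Ramp run (horizontal) at 1:14: 2373 × 14 = 33222 mm.
6 intermediate landings contribute 6 × 1500 = 9000 mm.
Developed length = 33222 + 9000 = 42222 mm.
= 42.22 m.

42.22 m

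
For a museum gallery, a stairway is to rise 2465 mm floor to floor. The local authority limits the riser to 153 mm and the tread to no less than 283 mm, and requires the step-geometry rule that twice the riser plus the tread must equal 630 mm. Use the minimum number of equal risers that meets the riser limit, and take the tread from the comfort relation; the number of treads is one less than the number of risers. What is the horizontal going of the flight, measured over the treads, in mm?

2465 / 153 = 16.11, so 17 risers are needed.
Each riser is 2465/17 = 145 mm (≤ 153 mm).
Tread T = 630 − 2 × 145 = 340 mm (≥ 283 mm).
Treads = 17 − 1 = 16; going = 16 × 340 = 5440 mm.

5440 mm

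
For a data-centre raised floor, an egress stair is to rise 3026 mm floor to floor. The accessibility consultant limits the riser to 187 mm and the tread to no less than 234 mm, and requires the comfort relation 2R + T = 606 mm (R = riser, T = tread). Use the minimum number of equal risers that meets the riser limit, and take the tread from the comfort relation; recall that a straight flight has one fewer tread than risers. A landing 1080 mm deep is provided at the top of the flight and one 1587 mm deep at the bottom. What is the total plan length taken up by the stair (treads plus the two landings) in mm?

3026 / 187 = 16.18, so 17 risers are needed.
R = 3026 ÷ 17 = 178 mm.
From 2R + T = 606: T = 606 − 356 = 250 mm.
Going = (17 − 1) × 250 = 4000 mm.
Enclosure = 4000 + 1080 + 1587 = 6667 mm.

6667 mm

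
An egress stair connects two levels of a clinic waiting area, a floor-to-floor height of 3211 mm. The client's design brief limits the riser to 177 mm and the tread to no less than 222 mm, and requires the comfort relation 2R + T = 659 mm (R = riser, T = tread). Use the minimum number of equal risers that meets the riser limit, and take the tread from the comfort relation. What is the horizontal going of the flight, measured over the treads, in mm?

5778 mm

3211 / 177 = 18.141 → round up to 19 risers.
Riser R = 3211 / 19 = 169 mm, within the 177 mm limit.
From 2R + T = 659: T = 659 − 338 = 321 mm.
19 risers give 18 treads; going = 18 × 321 = 5778 mm.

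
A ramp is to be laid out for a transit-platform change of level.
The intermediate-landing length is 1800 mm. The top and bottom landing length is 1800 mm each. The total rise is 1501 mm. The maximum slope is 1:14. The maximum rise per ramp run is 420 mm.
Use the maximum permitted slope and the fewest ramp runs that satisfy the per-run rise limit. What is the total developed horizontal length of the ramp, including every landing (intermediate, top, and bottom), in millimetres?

1501 / 420 = 3.574 → round up to 4 ramp runs. That means 3 intermediate landings.
Ramp run (horizontal) at 1:14: 1501 × 14 = 21014 mm.
3 intermediate landings contribute 3 × 1800 = 5400 mm.
Top and bottom landings: 2 × 1800 = 3600 mm.
Total = 21014 + 5400 + 3600 = 30014 mm.

30014 mm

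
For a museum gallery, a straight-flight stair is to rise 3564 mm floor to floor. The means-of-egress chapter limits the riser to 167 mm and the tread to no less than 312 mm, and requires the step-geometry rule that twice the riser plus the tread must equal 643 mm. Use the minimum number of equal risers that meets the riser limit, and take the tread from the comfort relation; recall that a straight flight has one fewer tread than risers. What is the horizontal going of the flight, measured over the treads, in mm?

At most 167 each: 3564/167 = 21.34, giving 22 risers.
R = 3564 ÷ 22 = 162 mm.
From 2R + T = 643: T = 643 − 324 = 319 mm.
22 risers give 21 treads; going = 21 × 319 = 6699 mm.

6699 mm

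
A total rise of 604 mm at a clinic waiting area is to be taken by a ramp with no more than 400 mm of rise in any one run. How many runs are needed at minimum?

At most 400 each: 604/400 = 1.51, giving 2 ramp runs.

2 runs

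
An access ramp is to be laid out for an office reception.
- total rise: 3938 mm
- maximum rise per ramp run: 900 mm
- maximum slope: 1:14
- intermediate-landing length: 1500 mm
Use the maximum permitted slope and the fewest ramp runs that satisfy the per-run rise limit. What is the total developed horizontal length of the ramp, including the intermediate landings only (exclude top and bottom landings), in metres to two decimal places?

3938 / 900 = 4.376 → round up to 5 ramp runs. That means 4 intermediate landings.
Horizontal run for 3938 mm of rise at 1:14 is 3938 × 14 = 55132 mm.
Intermediate landings: 4 × 1500 = 6000 mm.
Total developed length = 55132 + 6000 = 61132 mm.
= 61.13 m.

61.13 m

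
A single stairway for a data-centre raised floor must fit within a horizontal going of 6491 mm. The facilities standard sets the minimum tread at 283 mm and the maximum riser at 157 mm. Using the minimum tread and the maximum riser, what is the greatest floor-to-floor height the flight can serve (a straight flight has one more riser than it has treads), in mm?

3611 mm

Treads that fit: ⌊6491 / 283⌋ = 22.
Risers = treads + 1 = 23.
Maximum height = 23 × 157 = 3611 mm.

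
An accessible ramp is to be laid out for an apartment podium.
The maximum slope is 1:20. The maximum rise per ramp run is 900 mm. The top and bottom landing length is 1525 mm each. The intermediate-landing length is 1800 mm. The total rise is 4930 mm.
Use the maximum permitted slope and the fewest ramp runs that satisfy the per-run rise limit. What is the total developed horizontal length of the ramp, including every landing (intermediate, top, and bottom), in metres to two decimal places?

⌈4930/900⌉ = 6 ramp runs. That means 5 intermediate landings.
Ramp run (horizontal) at 1:20: 4930 × 20 = 98600 mm.
Intermediate landings: 5 × 1800 = 9000 mm.
Top and bottom landings: 2 × 1525 = 3050 mm.
Total = 98600 + 9000 + 3050 = 110650 mm.
= 110.65 m.

110.65 m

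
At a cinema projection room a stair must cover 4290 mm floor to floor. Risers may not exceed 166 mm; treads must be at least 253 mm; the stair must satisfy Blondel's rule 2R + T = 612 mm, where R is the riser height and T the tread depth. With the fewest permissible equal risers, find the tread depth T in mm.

282 mm

At most 166 each: 4290/166 = 25.84, giving 26 risers.
R = 4290 ÷ 26 = 165 mm.
T = 612 − 2·165 = 282 mm, which satisfies the 253 mm minimum.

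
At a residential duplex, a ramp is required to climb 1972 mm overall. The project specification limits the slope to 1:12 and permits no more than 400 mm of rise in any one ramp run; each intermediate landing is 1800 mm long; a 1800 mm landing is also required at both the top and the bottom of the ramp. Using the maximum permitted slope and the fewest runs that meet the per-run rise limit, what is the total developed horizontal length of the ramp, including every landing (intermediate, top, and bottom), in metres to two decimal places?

34.46 m

⌈1972/400⌉ = 5 ramp runs. That means 4 intermediate landings.
Horizontal run for 1972 mm of rise at 1:12 is 1972 × 12 = 23664 mm.
4 intermediate landings contribute 4 × 1800 = 7200 mm.
Top and bottom landings: 2 × 1800 = 3600 mm.
Total = 23664 + 7200 + 3600 = 34464 mm.
= 34.46 m.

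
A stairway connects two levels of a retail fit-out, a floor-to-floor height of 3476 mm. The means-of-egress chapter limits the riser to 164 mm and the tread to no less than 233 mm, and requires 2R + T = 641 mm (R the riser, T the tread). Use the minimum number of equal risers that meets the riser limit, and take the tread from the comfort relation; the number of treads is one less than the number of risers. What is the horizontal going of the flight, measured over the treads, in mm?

6825 mm

3476 / 164 = 21.195 → round up to 22 risers.
Riser R = 3476 / 22 = 158 mm, within the 164 mm limit.
T = 641 − 2·158 = 325 mm, which satisfies the 233 mm minimum.
Going = (22 − 1) × 325 = 6825 mm.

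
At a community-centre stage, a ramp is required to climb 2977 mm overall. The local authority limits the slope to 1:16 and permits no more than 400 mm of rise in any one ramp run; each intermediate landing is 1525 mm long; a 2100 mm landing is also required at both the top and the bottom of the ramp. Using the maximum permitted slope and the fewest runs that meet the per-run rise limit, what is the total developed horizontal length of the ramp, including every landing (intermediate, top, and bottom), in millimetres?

62507 mm

2977 / 400 = 7.442 → round up to 8 ramp runs. That means 7 intermediate landings.
Ramp run (horizontal) at 1:16: 2977 × 16 = 47632 mm.
7 intermediate landings contribute 7 × 1525 = 10675 mm.
Top and bottom landings: 2 × 2100 = 4200 mm.
Total = 47632 + 10675 + 4200 = 62507 mm.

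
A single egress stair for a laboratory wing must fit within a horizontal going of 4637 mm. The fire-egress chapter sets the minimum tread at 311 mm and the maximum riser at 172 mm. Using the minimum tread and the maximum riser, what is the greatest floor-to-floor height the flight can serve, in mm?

4637 / 311 = 14.91, so 14 treads fit.
Risers = treads + 1 = 15.
Maximum height = 15 × 172 = 2580 mm.

2580 mm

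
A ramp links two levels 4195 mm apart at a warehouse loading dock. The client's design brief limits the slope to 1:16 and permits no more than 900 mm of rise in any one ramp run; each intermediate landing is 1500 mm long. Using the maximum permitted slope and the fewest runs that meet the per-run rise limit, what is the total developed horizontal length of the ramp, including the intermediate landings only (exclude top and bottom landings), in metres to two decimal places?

4195 / 900 = 4.661 → round up to 5 ramp runs. That means 4 intermediate landings.
Horizontal run for 4195 mm of rise at 1:16 is 4195 × 16 = 67120 mm.
Intermediate landings: 4 × 1500 = 6000 mm.
Developed length = 67120 + 6000 = 73120 mm.
= 73.12 m.

73.12 m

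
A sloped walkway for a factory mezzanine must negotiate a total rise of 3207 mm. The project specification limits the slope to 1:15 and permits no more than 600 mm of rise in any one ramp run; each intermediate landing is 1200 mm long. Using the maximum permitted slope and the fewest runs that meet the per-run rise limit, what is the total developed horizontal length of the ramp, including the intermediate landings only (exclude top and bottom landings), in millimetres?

3207 / 600 = 5.345 → round up to 6 ramp runs. That means 5 intermediate landings.
Horizontal run for 3207 mm of rise at 1:15 is 3207 × 15 = 48105 mm.
Intermediate landings: 5 × 1200 = 6000 mm.
Developed length = 48105 + 6000 = 54105 mm.

54105 mm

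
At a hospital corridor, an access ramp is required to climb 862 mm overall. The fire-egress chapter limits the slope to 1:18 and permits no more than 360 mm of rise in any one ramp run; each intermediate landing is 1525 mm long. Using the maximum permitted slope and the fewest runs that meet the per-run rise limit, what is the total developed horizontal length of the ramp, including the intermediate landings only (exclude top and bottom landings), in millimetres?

18566 mm

⌈862/360⌉ = 3 ramp runs. That means 2 intermediate landings.
Ramp run (horizontal) at 1:18: 862 × 18 = 15516 mm.
2 intermediate landings contribute 2 × 1525 = 3050 mm.
Developed length = 15516 + 3050 = 18566 mm.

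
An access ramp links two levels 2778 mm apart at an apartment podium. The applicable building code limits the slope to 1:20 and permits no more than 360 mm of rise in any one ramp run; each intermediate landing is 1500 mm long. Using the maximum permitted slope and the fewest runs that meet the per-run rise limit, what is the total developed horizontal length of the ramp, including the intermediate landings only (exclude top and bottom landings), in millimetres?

2778 / 360 = 7.717 → round up to 8 ramp runs. That means 7 intermediate landings.
Horizontal run for 2778 mm of rise at 1:20 is 2778 × 20 = 55560 mm.
Intermediate landings: 7 × 1500 = 10500 mm.
Developed length = 55560 + 10500 = 66060 mm.

66060 mm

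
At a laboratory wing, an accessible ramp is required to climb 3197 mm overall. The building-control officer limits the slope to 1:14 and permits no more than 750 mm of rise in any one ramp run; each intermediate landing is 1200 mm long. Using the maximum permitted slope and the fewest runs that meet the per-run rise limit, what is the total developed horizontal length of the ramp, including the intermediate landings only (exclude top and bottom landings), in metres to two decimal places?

49.56 m

⌈3197/750⌉ = 5 ramp runs. That means 4 intermediate landings.
Horizontal run for 3197 mm of rise at 1:14 is 3197 × 14 = 44758 mm.
Intermediate landings: 4 × 1200 = 4800 mm.
Total developed length = 44758 + 4800 = 49558 mm.
= 49.56 m.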